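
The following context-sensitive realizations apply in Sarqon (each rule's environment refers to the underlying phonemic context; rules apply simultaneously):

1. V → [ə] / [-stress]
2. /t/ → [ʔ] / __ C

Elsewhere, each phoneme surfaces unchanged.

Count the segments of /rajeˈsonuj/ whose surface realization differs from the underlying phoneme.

3

Segments that undergo a rule: /a/ → [ə] (rule 1); /e/ → [ə] (rule 1); /u/ → [ə] (rule 1).
All other segments surface unchanged.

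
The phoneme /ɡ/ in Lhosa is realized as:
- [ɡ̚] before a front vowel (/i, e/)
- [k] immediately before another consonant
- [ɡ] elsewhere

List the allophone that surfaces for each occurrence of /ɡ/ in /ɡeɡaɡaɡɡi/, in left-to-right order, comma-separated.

[ɡ̚], [ɡ], [ɡ], [k], [ɡ̚]

Occurrence 1 (position 1): before a front vowel (/i, e/) → [ɡ̚].
Occurrence 2 (position 3): no conditioning environment matches → elsewhere allophone [ɡ].
Occurrence 3 (position 5): no conditioning environment matches → elsewhere allophone [ɡ].
Occurrence 4 (position 7): immediately before another consonant → [k].
Occurrence 5 (position 8): before a front vowel (/i, e/) → [ɡ̚].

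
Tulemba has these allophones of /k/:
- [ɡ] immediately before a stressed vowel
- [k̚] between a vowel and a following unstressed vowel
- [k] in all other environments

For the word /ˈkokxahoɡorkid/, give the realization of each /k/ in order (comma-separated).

[ɡ], [k], [k]

Occurrence 1 (position 1): immediately before a stressed vowel → [ɡ].
Occurrence 2 (position 3): no conditioning environment matches → elsewhere allophone [k].
Occurrence 3 (position 11): no conditioning environment matches → elsewhere allophone [k].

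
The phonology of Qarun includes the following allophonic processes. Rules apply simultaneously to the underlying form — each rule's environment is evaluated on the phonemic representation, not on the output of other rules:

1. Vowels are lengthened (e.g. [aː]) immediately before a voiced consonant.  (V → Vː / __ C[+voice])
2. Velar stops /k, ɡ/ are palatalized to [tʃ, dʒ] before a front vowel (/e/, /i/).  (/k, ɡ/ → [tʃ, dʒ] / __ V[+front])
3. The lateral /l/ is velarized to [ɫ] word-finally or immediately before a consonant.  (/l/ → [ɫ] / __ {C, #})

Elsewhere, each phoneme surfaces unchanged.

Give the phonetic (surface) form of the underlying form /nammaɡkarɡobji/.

/a/ (between /n/ and /m/): before a voiced consonant, so rule 1 applies → [aː].
/a/ (between /m/ and /ɡ/): before a voiced consonant, so rule 1 applies → [aː].
/ɡ/ (between /a/ and /k/) fails the environment for rule 2, so it stays [ɡ].
/k/ (between /ɡ/ and /a/) fails the environment for rule 2, so it stays [k].
/a/ (between /k/ and /r/): before a voiced consonant, so rule 1 applies → [aː].
/ɡ/ (between /r/ and /o/): rule 2 targets it, but not before a front vowel → unchanged [ɡ].
/o/ meets the environment for rule 1 (before a voiced consonant) → [oː].
/i/ (word-final) fails the environment for rule 1, so it stays [i].

[naːmmaːɡkaːrɡoːbji]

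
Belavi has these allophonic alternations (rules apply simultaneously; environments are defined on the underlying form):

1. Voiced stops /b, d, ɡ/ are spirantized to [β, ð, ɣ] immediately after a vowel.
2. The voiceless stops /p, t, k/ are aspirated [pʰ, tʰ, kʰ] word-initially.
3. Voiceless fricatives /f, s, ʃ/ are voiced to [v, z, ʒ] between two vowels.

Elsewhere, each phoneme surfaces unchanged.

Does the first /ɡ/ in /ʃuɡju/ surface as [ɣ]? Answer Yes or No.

Yes

/ɡ/ (between /u/ and /j/): immediately after a vowel, so rule 1 applies → [ɣ].
The actual realization is [ɣ], which matches [ɣ].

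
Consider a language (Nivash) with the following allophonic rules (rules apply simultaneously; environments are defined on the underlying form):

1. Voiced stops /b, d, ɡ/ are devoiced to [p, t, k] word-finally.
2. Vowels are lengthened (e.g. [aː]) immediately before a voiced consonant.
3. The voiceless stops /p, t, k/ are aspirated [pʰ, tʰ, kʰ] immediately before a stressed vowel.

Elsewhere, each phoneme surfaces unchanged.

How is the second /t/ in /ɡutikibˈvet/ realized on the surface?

[t]

/t/ (word-final): rule 3 targets it, but not immediately before a stressed vowel → unchanged [t].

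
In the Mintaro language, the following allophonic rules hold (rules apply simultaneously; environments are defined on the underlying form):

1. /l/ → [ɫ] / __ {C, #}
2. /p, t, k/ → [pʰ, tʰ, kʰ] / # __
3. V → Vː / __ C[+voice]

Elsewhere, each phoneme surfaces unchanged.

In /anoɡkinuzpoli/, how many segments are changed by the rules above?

5

Segments that undergo a rule: /a/ → [aː] (rule 3); /o/ → [oː] (rule 3); /i/ → [iː] (rule 3); /u/ → [uː] (rule 3); /o/ → [oː] (rule 3).
All other segments surface unchanged.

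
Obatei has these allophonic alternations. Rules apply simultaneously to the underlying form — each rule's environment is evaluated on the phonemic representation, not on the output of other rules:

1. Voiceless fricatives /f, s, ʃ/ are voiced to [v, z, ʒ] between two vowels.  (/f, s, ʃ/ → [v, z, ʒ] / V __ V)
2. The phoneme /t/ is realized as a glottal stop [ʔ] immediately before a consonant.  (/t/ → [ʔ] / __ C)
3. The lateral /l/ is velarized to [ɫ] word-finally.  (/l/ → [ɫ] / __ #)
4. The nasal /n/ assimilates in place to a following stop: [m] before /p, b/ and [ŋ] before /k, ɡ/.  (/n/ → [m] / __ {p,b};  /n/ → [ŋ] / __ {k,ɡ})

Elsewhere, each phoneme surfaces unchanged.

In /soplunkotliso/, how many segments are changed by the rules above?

3

Segments that undergo a rule: /n/ → [ŋ] (rule 4); /t/ → [ʔ] (rule 2); /s/ → [z] (rule 1).
All other segments surface unchanged.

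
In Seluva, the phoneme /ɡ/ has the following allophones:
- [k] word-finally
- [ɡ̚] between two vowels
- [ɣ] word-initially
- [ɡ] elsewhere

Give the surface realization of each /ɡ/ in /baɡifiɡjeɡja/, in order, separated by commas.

Occurrence 1 (position 3): between two vowels → [ɡ̚].
Occurrence 2 (position 7): no conditioning environment matches → elsewhere allophone [ɡ].
Occurrence 3 (position 10): no conditioning environment matches → elsewhere allophone [ɡ].

[ɡ̚], [ɡ], [ɡ]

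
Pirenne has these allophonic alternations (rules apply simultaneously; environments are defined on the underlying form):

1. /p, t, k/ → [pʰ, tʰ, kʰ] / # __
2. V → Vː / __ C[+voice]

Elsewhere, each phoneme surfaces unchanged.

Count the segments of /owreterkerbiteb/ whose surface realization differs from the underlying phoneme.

Segments that undergo a rule: /o/ → [oː] (rule 2); /e/ → [eː] (rule 2); /e/ → [eː] (rule 2); /e/ → [eː] (rule 2).
All other segments surface unchanged.

4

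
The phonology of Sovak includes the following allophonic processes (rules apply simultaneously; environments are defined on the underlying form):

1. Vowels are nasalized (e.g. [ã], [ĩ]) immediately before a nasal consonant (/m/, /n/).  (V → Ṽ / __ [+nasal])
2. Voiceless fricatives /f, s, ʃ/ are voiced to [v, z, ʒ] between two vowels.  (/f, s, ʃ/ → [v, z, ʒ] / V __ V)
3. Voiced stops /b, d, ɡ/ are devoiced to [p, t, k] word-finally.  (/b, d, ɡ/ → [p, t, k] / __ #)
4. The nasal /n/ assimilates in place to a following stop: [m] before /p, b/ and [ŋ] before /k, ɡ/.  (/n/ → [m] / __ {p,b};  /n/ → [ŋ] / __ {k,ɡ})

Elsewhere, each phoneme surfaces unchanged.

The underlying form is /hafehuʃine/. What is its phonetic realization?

/h/ (word-initial): no rule targets it → [h].
/a/ — between /h/ and /f/; rule 1 does not apply here → [a].
/f/ — between /a/ and /e/, between two vowels — surfaces as [v] (rule 2).
/e/ (between /f/ and /h/) fails the environment for rule 1, so it stays [e].
/h/ — not in any rule's target class → [h].
/u/ (between /h/ and /ʃ/): rule 1 targets it, but not before a nasal consonant → unchanged [u].
/ʃ/ — between /u/ and /i/, between two vowels — surfaces as [ʒ] (rule 2).
/i/ — between /ʃ/ and /n/, before a nasal consonant — surfaces as [ĩ] (rule 1).
/n/ (between /i/ and /e/) is in the target of rule 4 but the environment (before a labial or velar stop) is not met → [n].
/e/ (word-final) is in the target of rule 1 but the environment (before a nasal consonant) is not met → [e].

[havehuʒĩne]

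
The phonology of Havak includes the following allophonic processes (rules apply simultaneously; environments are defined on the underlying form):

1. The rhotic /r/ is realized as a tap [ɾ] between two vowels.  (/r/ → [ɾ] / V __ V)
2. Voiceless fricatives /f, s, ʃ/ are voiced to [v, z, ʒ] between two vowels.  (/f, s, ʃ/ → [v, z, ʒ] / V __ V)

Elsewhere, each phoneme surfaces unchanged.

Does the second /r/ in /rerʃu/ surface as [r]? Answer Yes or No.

/r/ — between /e/ and /ʃ/; rule 1 does not apply here → [r].
The actual realization is [r], which matches [r].

Yes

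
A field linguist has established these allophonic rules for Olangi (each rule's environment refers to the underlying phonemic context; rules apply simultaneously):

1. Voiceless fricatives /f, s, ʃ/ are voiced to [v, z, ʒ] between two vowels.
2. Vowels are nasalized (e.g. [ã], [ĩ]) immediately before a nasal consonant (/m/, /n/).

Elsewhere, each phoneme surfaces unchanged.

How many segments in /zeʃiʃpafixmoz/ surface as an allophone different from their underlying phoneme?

Segments that undergo a rule: /ʃ/ → [ʒ] (rule 1); /f/ → [v] (rule 1).
All other segments surface unchanged.

2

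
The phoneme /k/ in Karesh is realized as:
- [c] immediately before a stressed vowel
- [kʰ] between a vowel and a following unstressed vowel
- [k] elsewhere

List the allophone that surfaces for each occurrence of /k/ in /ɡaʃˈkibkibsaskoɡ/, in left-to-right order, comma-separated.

Occurrence 1 (position 4): immediately before a stressed vowel → [c].
Occurrence 2 (position 7): no conditioning environment matches → elsewhere allophone [k].
Occurrence 3 (position 13): no conditioning environment matches → elsewhere allophone [k].

[c], [k], [k]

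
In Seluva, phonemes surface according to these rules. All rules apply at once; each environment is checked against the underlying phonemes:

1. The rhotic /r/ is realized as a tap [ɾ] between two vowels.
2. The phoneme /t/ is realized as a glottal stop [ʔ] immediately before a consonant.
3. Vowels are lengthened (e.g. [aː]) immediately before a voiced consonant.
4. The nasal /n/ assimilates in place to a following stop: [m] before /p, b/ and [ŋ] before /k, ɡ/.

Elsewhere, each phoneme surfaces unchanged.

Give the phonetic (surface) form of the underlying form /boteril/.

[boteːɾiːl]

/b/ (word-initial) is unaffected → [b].
/o/ (between /b/ and /t/): rule 3 targets it, but not before a voiced consonant → unchanged [o].
/t/ (between /o/ and /e/) fails the environment for rule 2, so it stays [t].
/e/ meets the environment for rule 3 (before a voiced consonant) → [eː].
/r/ (between /e/ and /i/): between two vowels, so rule 1 applies → [ɾ].
/i/ (between /r/ and /l/): before a voiced consonant, so rule 3 applies → [iː].
/l/ (word-final) is unaffected → [l].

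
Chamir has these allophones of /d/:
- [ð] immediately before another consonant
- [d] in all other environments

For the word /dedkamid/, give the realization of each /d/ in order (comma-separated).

Occurrence 1 (position 1): no conditioning environment matches → elsewhere allophone [d].
Occurrence 2 (position 3): immediately before another consonant → [ð].
Occurrence 3 (position 8): no conditioning environment matches → elsewhere allophone [d].

[d], [ð], [d]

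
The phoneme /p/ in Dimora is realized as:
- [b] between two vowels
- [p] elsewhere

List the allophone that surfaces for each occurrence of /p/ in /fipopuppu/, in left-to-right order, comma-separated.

Occurrence 1 (position 3): between two vowels → [b].
Occurrence 2 (position 5): between two vowels → [b].
Occurrence 3 (position 7): no conditioning environment matches → elsewhere allophone [p].
Occurrence 4 (position 8): no conditioning environment matches → elsewhere allophone [p].

[b], [b], [p], [p]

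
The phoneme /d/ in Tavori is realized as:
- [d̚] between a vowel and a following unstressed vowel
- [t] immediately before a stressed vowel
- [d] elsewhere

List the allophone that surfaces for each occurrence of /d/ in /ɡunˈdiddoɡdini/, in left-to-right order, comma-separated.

[t], [d], [d], [d]

Occurrence 1 (position 4): immediately before a stressed vowel → [t].
Occurrence 2 (position 6): no conditioning environment matches → elsewhere allophone [d].
Occurrence 3 (position 7): no conditioning environment matches → elsewhere allophone [d].
Occurrence 4 (position 10): no conditioning environment matches → elsewhere allophone [d].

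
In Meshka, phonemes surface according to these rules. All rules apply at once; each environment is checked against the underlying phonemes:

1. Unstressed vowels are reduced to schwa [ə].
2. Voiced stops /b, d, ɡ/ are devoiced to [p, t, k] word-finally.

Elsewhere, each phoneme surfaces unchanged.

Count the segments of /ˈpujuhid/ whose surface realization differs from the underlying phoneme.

3

Segments that undergo a rule: /u/ → [ə] (rule 1); /i/ → [ə] (rule 1); /d/ → [t] (rule 2).
All other segments surface unchanged.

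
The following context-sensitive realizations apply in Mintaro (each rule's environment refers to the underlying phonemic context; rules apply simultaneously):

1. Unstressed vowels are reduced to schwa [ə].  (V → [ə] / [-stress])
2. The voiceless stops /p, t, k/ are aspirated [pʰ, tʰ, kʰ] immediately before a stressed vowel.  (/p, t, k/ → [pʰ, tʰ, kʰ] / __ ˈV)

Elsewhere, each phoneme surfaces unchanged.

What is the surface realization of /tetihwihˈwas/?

/t/ — word-initial; rule 2 does not apply here → [t].
/e/ (between /t/ and /t/): in an unstressed syllable, so rule 1 applies → [ə].
/t/ (between /e/ and /i/) fails the environment for rule 2, so it stays [t].
Rule 1 applies to /i/ (between /t/ and /h/: in an unstressed syllable) → [ə].
/h/ — not in any rule's target class → [h].
/w/ (between /h/ and /i/): no rule targets it → [w].
/i/ meets the environment for rule 1 (in an unstressed syllable) → [ə].
/h/ — not in any rule's target class → [h].
/w/ stays [w].
/a/ (between /w/ and /s/) fails the environment for rule 1, so it stays [a].
/s/ (word-final): no rule targets it → [s].

[tətəhwəhˈwas]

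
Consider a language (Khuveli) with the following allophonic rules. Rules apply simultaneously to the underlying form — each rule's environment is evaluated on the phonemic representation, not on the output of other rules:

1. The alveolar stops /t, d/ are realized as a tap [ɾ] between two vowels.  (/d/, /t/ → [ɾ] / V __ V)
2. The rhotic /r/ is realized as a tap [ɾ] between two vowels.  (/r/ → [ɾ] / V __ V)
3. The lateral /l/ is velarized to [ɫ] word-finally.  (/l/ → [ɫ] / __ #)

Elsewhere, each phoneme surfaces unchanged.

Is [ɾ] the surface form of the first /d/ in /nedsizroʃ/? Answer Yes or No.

/d/ — between /e/ and /s/; rule 1 does not apply here → [d].
The actual realization is [d], not [ɾ].

No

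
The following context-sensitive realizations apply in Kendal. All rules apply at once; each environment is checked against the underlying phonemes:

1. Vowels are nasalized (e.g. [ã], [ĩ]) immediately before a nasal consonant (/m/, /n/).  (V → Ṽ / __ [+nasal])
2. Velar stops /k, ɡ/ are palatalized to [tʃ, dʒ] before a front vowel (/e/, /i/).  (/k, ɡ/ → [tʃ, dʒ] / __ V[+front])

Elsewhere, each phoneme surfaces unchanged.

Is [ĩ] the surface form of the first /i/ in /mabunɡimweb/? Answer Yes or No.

/i/ — between /ɡ/ and /m/, before a nasal consonant — surfaces as [ĩ] (rule 1).
The actual realization is [ĩ], which matches [ĩ].

Yes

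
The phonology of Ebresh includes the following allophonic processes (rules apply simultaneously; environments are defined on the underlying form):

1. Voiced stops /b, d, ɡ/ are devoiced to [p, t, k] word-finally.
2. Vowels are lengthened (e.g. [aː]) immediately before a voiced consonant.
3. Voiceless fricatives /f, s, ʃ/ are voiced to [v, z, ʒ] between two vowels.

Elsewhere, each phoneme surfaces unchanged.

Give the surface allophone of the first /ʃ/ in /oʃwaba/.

/ʃ/ (between /o/ and /w/) is in the target of rule 3 but the environment (between two vowels) is not met → [ʃ].

[ʃ]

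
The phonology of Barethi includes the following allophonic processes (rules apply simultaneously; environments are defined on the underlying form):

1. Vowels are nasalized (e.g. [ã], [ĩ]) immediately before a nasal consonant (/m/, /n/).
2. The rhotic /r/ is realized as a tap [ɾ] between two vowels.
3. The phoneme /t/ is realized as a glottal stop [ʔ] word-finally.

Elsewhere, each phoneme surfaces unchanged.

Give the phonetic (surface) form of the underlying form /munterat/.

/m/ — not in any rule's target class → [m].
Rule 1 applies to /u/ (between /m/ and /n/: before a nasal consonant) → [ũ].
/n/ stays [n].
/t/ (between /n/ and /e/) is in the target of rule 3 but the environment (word-finally) is not met → [t].
/e/ — between /t/ and /r/; rule 1 does not apply here → [e].
Rule 2 applies to /r/ (between /e/ and /a/: between two vowels) → [ɾ].
/a/ (between /r/ and /t/): rule 1 targets it, but not before a nasal consonant → unchanged [a].
/t/ — word-final, word-finally — surfaces as [ʔ] (rule 3).

[mũnteɾaʔ]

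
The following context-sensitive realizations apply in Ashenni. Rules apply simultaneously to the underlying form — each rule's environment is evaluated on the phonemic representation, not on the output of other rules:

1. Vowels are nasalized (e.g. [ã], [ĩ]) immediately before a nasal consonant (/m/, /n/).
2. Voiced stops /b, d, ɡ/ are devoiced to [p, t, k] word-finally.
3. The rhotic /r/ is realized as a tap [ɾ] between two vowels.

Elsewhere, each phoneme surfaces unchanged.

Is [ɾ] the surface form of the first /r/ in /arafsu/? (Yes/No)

/r/ — between /a/ and /a/, between two vowels — surfaces as [ɾ] (rule 3).
The actual realization is [ɾ], which matches [ɾ].

Yes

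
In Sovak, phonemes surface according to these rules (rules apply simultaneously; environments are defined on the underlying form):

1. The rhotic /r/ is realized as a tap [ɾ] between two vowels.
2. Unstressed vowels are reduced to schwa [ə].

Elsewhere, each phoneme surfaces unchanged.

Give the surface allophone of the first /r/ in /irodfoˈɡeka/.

/r/ (between /i/ and /o/) occurs between two vowels → [ɾ] by rule 1.

[ɾ]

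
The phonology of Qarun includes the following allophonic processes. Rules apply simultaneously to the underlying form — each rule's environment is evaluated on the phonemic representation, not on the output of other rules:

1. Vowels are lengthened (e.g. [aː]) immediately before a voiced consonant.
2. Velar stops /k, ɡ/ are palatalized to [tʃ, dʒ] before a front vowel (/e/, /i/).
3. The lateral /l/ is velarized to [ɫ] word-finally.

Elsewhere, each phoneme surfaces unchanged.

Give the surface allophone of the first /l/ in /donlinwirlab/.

[l]

/l/ (between /n/ and /i/) fails the environment for rule 3, so it stays [l].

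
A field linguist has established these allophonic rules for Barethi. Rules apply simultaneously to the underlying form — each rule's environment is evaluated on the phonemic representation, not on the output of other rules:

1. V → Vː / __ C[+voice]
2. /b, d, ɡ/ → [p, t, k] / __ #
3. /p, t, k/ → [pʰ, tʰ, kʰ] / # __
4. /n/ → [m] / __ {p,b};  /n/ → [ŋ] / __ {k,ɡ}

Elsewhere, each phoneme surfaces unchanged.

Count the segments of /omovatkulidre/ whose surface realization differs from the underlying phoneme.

Segments that undergo a rule: /o/ → [oː] (rule 1); /o/ → [oː] (rule 1); /u/ → [uː] (rule 1); /i/ → [iː] (rule 1).
All other segments surface unchanged.

4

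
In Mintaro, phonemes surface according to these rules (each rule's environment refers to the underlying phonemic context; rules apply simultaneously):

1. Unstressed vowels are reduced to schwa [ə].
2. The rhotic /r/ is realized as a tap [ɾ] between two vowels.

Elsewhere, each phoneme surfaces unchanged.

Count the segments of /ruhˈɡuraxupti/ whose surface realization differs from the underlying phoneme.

5

Segments that undergo a rule: /u/ → [ə] (rule 1); /r/ → [ɾ] (rule 2); /a/ → [ə] (rule 1); /u/ → [ə] (rule 1); /i/ → [ə] (rule 1).
All other segments surface unchanged.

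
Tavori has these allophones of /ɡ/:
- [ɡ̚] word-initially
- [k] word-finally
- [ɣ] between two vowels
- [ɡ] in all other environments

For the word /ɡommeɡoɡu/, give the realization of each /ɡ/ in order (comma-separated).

[ɡ̚], [ɣ], [ɣ]

Occurrence 1 (position 1): word-initially → [ɡ̚].
Occurrence 2 (position 6): between two vowels → [ɣ].
Occurrence 3 (position 8): between two vowels → [ɣ].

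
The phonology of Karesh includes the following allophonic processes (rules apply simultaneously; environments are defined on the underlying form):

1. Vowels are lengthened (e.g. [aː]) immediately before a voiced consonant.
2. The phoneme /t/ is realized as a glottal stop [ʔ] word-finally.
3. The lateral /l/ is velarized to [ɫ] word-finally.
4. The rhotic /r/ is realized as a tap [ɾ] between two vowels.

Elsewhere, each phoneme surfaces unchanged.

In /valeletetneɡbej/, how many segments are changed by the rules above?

4

Segments that undergo a rule: /a/ → [aː] (rule 1); /e/ → [eː] (rule 1); /e/ → [eː] (rule 1); /e/ → [eː] (rule 1).
All other segments surface unchanged.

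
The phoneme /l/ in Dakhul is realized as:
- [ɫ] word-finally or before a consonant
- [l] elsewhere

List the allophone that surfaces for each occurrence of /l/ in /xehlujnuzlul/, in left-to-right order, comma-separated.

[l], [l], [ɫ]

Occurrence 1 (position 4): no conditioning environment matches → elsewhere allophone [l].
Occurrence 2 (position 10): no conditioning environment matches → elsewhere allophone [l].
Occurrence 3 (position 12): word-finally or before a consonant → [ɫ].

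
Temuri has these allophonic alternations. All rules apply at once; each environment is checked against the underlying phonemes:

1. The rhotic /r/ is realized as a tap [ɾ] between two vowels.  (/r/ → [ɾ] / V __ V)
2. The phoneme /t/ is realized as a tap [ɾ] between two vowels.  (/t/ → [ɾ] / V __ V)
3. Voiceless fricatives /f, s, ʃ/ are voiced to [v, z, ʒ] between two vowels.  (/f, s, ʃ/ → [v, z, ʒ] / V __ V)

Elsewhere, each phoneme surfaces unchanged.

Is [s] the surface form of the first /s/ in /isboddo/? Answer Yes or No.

/s/ (between /i/ and /b/) is in the target of rule 3 but the environment (between two vowels) is not met → [s].
The actual realization is [s], which matches [s].

Yes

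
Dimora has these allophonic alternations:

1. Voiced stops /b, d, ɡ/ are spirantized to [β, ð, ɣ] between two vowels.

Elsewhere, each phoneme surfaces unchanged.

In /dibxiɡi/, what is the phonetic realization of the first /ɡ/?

/ɡ/ (between /i/ and /i/): between two vowels, so rule 1 applies → [ɣ].

[ɣ]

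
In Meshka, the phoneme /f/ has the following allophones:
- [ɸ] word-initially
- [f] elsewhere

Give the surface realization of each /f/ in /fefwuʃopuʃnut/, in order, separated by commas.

Occurrence 1 (position 1): word-initially → [ɸ].
Occurrence 2 (position 3): no conditioning environment matches → elsewhere allophone [f].

[ɸ], [f]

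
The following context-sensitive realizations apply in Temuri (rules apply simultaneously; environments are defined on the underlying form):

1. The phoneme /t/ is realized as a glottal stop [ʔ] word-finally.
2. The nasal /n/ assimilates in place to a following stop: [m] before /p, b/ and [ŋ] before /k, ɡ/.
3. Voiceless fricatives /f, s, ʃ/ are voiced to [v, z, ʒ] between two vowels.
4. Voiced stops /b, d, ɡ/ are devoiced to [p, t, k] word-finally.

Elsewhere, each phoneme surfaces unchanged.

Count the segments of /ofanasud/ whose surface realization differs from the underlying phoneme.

Segments that undergo a rule: /f/ → [v] (rule 3); /s/ → [z] (rule 3); /d/ → [t] (rule 4).
All other segments surface unchanged.

3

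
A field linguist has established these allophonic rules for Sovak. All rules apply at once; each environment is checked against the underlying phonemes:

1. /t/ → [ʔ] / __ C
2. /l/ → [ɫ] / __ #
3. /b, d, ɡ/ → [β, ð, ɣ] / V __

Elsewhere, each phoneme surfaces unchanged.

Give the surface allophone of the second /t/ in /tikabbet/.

/t/ — word-final; rule 1 does not apply here → [t].

[t]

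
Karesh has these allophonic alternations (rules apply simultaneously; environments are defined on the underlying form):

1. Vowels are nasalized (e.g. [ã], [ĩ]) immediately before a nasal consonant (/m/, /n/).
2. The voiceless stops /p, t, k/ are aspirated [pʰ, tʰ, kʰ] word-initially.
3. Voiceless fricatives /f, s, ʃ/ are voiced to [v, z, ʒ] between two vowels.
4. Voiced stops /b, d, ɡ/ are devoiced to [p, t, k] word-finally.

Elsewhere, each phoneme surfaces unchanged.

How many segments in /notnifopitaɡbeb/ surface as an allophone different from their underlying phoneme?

Segments that undergo a rule: /f/ → [v] (rule 3); /b/ → [p] (rule 4).
All other segments surface unchanged.

2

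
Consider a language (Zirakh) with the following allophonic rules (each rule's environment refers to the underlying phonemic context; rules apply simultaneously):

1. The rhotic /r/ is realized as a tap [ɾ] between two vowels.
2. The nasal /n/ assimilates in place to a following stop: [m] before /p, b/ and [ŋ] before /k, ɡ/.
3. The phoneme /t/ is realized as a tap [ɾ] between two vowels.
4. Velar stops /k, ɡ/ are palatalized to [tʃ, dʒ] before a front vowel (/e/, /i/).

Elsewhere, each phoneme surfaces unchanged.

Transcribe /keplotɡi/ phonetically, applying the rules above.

[tʃeplotdʒi]

/k/ meets the environment for rule 4 (before a front vowel) → [tʃ].
/e/ (between /k/ and /p/) is unaffected → [e].
/p/ — not in any rule's target class → [p].
/l/ (between /p/ and /o/): no rule targets it → [l].
/o/ stays [o].
/t/ (between /o/ and /ɡ/) fails the environment for rule 3, so it stays [t].
/ɡ/ — between /t/ and /i/, before a front vowel — surfaces as [dʒ] (rule 4).
/i/ stays [i].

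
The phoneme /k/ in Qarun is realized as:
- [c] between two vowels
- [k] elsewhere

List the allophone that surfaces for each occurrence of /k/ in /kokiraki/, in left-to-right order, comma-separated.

Occurrence 1 (position 1): no conditioning environment matches → elsewhere allophone [k].
Occurrence 2 (position 3): between two vowels → [c].
Occurrence 3 (position 7): between two vowels → [c].

[k], [c], [c]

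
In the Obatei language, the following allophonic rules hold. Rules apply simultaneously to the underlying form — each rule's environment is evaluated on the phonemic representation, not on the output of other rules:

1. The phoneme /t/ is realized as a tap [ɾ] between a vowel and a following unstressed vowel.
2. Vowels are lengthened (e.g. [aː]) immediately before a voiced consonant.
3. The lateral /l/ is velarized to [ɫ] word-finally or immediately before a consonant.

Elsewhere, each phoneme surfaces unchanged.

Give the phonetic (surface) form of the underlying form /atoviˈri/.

[aɾoːviːˈri]

/a/ — word-initial; rule 2 does not apply here → [a].
/t/ (between /a/ and /o/) occurs between a vowel and a following unstressed vowel → [ɾ] by rule 1.
/o/ (between /t/ and /v/) occurs before a voiced consonant → [oː] by rule 2.
/v/ (between /o/ and /i/) is unaffected → [v].
/i/ meets the environment for rule 2 (before a voiced consonant) → [iː].
/r/ (between /i/ and /i/) is unaffected → [r].
/i/ (word-final): rule 2 targets it, but not before a voiced consonant → unchanged [i].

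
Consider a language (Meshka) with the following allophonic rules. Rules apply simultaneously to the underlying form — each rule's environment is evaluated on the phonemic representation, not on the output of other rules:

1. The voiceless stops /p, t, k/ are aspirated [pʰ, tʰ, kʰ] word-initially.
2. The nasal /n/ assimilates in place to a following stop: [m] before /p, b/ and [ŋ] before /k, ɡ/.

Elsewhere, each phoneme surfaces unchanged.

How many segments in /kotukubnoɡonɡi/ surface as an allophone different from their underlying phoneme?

2

Segments that undergo a rule: /k/ → [kʰ] (rule 1); /n/ → [ŋ] (rule 2).
All other segments surface unchanged.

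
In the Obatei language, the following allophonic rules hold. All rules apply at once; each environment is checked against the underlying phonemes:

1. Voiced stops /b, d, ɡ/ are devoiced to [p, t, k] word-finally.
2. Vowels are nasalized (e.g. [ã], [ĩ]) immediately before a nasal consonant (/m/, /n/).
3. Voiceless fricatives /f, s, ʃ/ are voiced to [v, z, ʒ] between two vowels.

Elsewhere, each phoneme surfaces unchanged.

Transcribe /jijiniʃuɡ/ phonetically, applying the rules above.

/j/ (word-initial): no rule targets it → [j].
/i/ (between /j/ and /j/): rule 2 targets it, but not before a nasal consonant → unchanged [i].
/j/ stays [j].
/i/ meets the environment for rule 2 (before a nasal consonant) → [ĩ].
/n/ — not in any rule's target class → [n].
/i/ (between /n/ and /ʃ/) is in the target of rule 2 but the environment (before a nasal consonant) is not met → [i].
Rule 3 applies to /ʃ/ (between /i/ and /u/: between two vowels) → [ʒ].
/u/ (between /ʃ/ and /ɡ/) is in the target of rule 2 but the environment (before a nasal consonant) is not met → [u].
/ɡ/ (word-final): word-finally, so rule 1 applies → [k].

[jijĩniʒuk]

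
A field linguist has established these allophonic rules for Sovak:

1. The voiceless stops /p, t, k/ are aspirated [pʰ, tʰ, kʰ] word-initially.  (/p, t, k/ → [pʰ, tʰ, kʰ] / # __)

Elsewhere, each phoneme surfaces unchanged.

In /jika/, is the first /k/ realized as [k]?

Yes

/k/ — between /i/ and /a/; rule 1 does not apply here → [k].
The actual realization is [k], which matches [k].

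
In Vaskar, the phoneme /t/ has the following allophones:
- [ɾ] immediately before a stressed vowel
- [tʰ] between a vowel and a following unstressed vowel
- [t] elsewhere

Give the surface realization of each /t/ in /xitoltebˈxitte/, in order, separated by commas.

[tʰ], [t], [t], [t]

Occurrence 1 (position 3): between a vowel and a following unstressed vowel → [tʰ].
Occurrence 2 (position 6): no conditioning environment matches → elsewhere allophone [t].
Occurrence 3 (position 11): no conditioning environment matches → elsewhere allophone [t].
Occurrence 4 (position 12): no conditioning environment matches → elsewhere allophone [t].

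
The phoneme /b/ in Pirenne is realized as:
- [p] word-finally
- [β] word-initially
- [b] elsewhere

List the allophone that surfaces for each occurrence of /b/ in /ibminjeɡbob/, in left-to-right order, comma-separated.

Occurrence 1 (position 2): no conditioning environment matches → elsewhere allophone [b].
Occurrence 2 (position 9): no conditioning environment matches → elsewhere allophone [b].
Occurrence 3 (position 11): word-finally → [p].

[b], [b], [p]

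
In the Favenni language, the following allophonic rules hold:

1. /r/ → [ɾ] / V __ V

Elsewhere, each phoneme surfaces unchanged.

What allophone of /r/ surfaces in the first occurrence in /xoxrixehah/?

[r]

/r/ (between /x/ and /i/) fails the environment for rule 1, so it stays [r].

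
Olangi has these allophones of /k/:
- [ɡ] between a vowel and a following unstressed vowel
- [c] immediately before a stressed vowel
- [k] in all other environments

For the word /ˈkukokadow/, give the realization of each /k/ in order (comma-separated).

Occurrence 1 (position 1): immediately before a stressed vowel → [c].
Occurrence 2 (position 3): between a vowel and a following unstressed vowel → [ɡ].
Occurrence 3 (position 5): between a vowel and a following unstressed vowel → [ɡ].

[c], [ɡ], [ɡ]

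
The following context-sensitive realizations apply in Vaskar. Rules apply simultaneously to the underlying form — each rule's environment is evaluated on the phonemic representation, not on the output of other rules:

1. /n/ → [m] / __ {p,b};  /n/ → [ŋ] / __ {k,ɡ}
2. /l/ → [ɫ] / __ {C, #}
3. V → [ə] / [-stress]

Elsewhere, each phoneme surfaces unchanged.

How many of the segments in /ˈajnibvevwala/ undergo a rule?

Segments that undergo a rule: /i/ → [ə] (rule 3); /e/ → [ə] (rule 3); /a/ → [ə] (rule 3); /a/ → [ə] (rule 3).
All other segments surface unchanged.

4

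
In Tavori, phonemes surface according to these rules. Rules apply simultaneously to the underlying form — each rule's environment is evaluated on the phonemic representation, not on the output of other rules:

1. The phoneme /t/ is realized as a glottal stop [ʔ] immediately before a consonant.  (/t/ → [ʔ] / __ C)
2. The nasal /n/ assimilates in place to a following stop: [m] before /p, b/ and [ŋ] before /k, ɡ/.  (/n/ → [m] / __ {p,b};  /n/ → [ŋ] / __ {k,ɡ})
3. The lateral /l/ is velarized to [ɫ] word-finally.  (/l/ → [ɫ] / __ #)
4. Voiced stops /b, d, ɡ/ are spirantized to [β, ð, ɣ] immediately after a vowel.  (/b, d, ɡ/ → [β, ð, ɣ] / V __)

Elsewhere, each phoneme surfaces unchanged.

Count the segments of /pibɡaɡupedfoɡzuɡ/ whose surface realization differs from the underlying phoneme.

5

Segments that undergo a rule: /b/ → [β] (rule 4); /ɡ/ → [ɣ] (rule 4); /d/ → [ð] (rule 4); /ɡ/ → [ɣ] (rule 4); /ɡ/ → [ɣ] (rule 4).
All other segments surface unchanged.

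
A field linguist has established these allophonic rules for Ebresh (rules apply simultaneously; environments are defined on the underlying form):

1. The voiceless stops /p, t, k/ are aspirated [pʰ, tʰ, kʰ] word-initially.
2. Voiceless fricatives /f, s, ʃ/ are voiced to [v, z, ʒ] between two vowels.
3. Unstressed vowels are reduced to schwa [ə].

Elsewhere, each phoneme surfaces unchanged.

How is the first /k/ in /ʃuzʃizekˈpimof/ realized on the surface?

/k/ (between /e/ and /p/) is in the target of rule 1 but the environment (word-initially) is not met → [k].

[k]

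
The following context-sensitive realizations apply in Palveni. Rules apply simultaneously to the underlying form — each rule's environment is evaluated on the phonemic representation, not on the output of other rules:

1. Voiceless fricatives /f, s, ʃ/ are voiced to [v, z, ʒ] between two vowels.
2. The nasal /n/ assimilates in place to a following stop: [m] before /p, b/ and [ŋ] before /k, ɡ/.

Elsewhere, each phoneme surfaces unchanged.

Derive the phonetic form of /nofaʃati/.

[novaʒati]

/n/ (word-initial) is in the target of rule 2 but the environment (before a labial or velar stop) is not met → [n].
/f/ (between /o/ and /a/): between two vowels, so rule 1 applies → [v].
/ʃ/ meets the environment for rule 1 (between two vowels) → [ʒ].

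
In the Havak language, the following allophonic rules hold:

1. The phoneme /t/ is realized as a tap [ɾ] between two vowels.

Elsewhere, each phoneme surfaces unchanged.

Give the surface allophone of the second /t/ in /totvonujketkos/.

/t/ (between /o/ and /v/): rule 1 targets it, but not between two vowels → unchanged [t].

[t]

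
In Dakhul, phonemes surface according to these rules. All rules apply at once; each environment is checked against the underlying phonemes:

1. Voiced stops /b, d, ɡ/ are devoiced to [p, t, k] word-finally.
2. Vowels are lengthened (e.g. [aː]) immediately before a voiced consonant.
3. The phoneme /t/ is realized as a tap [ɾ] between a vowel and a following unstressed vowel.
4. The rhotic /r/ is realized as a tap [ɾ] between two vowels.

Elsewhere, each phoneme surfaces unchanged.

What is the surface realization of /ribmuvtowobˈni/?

/r/ (word-initial) fails the environment for rule 4, so it stays [r].
Rule 2 applies to /i/ (between /r/ and /b/: before a voiced consonant) → [iː].
/b/ — between /i/ and /m/; rule 1 does not apply here → [b].
/m/ (between /b/ and /u/) is unaffected → [m].
/u/ — between /m/ and /v/, before a voiced consonant — surfaces as [uː] (rule 2).
/v/ (between /u/ and /t/): no rule targets it → [v].
/t/ — between /v/ and /o/; rule 3 does not apply here → [t].
/o/ meets the environment for rule 2 (before a voiced consonant) → [oː].
/w/ (between /o/ and /o/) is unaffected → [w].
/o/ meets the environment for rule 2 (before a voiced consonant) → [oː].
/b/ (between /o/ and /n/) fails the environment for rule 1, so it stays [b].
/n/ (between /b/ and /i/) is unaffected → [n].
/i/ (word-final) fails the environment for rule 2, so it stays [i].

[riːbmuːvtoːwoːbˈni]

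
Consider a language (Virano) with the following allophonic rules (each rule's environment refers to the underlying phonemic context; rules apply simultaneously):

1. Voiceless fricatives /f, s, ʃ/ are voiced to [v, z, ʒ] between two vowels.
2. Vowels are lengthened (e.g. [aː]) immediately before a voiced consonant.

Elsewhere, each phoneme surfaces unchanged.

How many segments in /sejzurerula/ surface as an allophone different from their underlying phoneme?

4

Segments that undergo a rule: /e/ → [eː] (rule 2); /u/ → [uː] (rule 2); /e/ → [eː] (rule 2); /u/ → [uː] (rule 2).
All other segments surface unchanged.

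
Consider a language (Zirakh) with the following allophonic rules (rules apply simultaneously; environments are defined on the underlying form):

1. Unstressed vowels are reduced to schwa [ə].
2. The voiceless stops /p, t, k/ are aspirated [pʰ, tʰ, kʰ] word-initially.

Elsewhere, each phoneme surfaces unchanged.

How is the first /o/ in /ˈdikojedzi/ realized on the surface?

/o/ meets the environment for rule 1 (in an unstressed syllable) → [ə].

[ə]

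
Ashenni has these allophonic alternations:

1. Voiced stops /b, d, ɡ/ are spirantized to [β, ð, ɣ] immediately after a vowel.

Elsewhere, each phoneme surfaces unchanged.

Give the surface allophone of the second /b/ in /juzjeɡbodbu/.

[b]

/b/ (between /d/ and /u/) fails the environment for rule 1, so it stays [b].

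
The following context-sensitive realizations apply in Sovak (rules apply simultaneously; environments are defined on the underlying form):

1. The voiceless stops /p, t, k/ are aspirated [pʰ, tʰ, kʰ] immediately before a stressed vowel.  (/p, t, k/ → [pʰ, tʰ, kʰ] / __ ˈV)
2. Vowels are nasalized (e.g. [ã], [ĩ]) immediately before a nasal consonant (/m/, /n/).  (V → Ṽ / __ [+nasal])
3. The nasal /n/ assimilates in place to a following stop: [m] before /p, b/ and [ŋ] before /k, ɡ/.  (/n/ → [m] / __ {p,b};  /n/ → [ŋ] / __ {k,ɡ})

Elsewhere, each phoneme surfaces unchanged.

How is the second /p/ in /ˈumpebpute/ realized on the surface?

[p]

/p/ (between /b/ and /u/): rule 1 targets it, but not immediately before a stressed vowel → unchanged [p].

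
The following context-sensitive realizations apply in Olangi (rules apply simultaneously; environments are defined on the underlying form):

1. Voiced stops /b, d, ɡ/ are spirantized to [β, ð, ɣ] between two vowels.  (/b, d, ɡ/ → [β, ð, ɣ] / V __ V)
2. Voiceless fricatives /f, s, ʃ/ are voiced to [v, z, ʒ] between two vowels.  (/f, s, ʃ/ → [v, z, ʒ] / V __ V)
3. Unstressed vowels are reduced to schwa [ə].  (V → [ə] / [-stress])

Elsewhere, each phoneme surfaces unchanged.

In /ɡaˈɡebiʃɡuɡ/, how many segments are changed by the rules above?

Segments that undergo a rule: /a/ → [ə] (rule 3); /ɡ/ → [ɣ] (rule 1); /b/ → [β] (rule 1); /i/ → [ə] (rule 3); /u/ → [ə] (rule 3).
All other segments surface unchanged.

5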